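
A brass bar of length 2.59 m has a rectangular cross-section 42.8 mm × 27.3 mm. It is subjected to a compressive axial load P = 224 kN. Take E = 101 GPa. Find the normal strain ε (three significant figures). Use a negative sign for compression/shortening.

-0.00190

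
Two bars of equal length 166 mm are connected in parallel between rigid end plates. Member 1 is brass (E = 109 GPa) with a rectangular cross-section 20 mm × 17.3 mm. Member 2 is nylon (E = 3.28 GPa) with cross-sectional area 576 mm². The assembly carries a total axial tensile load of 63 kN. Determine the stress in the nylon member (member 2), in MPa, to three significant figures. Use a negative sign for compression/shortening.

5.22 MPa

A_1 = 346 mm².
Equal strain + equilibrium ⇒ each member carries load in proportion to AE: A₁E₁ = 37710000 N, A₂E₂ = 1889000 N, ΣAE = 39600000 N.
σ₂ = P·E₂/ΣAE = 63000·3280/39600000 = 5.218 MPa.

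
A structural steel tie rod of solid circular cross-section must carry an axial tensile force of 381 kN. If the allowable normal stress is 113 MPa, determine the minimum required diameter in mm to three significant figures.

65.5 mm

Required area A ≥ P/σ_allow = 381000/113 = 3372 mm².
For a solid circular section, d ≥ √(4A/π) = 65.52 mm.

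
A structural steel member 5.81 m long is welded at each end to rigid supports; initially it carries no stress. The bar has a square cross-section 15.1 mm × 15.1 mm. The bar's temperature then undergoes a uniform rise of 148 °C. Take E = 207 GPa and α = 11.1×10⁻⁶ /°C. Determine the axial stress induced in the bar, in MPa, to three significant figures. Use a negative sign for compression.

-340 MPa

Free thermal expansion αLΔT = 11.1e-6 · 5810 · 148 = 9.545 mm.
The walls impose strain ε = −(9.545)/5810 = -1.6428e-03; σ = Eε = 207000 · -1.6428e-03 = -340.1 MPa.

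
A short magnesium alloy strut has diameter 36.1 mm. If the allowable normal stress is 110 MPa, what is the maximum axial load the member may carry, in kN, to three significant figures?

A = 1024 mm².
P_max = σ_allow · A = 110 · 1024 = 112600 N = 112.6 kN.

113 kN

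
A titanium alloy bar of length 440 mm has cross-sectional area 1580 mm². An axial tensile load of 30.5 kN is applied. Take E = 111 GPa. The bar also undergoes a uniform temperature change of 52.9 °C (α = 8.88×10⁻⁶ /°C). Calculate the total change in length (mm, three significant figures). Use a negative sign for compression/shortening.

δ_mech = NL/(AE) = 30500·440/(1580·111000) = 0.07652 mm.
δ_thermal = αLΔT = 8.88e-6·440·52.9 = 0.2067 mm.
δ = δ_mech + δ_thermal = 0.2832 mm.

0.283 mm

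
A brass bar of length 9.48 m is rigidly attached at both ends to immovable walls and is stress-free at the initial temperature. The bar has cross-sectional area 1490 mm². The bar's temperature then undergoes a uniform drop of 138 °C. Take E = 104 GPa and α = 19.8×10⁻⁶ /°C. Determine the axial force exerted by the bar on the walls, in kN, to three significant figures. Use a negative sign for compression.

423 kN

Free thermal expansion αLΔT = 19.8e-6 · 9480 · -138 = -25.9 mm.
The walls impose strain ε = −(-25.9)/9480 = 2.7324e-03; σ = Eε = 104000 · 2.7324e-03 = 284.2 MPa.
Wall reaction R = σ·A = 284.2·1490 = 423400 N = 423.4 kN.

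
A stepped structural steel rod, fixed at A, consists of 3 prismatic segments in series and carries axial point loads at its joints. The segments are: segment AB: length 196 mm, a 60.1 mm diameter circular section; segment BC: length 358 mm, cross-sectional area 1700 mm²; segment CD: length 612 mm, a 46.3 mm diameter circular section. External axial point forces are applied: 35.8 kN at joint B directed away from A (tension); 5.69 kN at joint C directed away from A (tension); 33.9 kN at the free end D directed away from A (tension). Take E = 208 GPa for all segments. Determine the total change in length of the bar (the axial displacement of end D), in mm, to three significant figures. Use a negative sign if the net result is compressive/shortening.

0.124 mm

Internal axial forces (sectioning from the free end, tension +): N_CD = 33.9 kN, N_BC = 39.59 kN, N_AB = 75.39 kN.
A_AB = 2837 mm².
A_CD = 1684 mm².
δ_AB = 75390·196/(2837·208000) = 0.02504 mm
δ_BC = 39590·358/(1700·208000) = 0.04008 mm
δ_CD = 33900·612/(1684·208000) = 0.05924 mm
δ = Σδ_i = 0.1244 mm.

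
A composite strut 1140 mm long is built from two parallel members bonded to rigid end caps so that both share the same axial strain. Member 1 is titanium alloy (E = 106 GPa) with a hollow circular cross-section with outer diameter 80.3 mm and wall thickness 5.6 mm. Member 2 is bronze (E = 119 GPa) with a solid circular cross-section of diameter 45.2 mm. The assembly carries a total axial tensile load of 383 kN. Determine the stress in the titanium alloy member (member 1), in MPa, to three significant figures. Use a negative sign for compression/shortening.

A_1 = 1314 mm².
A_2 = 1605 mm².
Equal strain + equilibrium ⇒ each member carries load in proportion to AE: A₁E₁ = 139300000 N, A₂E₂ = 190900000 N, ΣAE = 330300000 N.
σ₁ = P·E₁/ΣAE = 383000·106000/330300000 = 122.9 MPa.

123 MPa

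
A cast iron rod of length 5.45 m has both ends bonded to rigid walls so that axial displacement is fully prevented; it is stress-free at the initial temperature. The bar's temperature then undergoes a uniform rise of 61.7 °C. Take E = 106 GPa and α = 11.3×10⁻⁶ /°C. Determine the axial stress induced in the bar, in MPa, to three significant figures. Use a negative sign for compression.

-73.9 MPa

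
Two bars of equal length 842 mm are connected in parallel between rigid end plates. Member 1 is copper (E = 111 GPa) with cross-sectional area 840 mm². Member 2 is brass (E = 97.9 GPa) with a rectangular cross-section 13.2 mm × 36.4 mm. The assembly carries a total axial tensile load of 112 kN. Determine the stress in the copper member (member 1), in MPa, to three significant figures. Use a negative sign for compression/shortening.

88.6 MPa

A_2 = 480.5 mm².
Equal strain + equilibrium ⇒ each member carries load in proportion to AE: A₁E₁ = 93240000 N, A₂E₂ = 47040000 N, ΣAE = 140300000 N.
σ₁ = P·E₁/ΣAE = 112000·111000/140300000 = 88.62 MPa.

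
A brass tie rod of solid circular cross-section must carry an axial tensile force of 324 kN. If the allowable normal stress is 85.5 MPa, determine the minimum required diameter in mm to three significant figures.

Required area A ≥ P/σ_allow = 324000/85.5 = 3789 mm².
For a solid circular section, d ≥ √(4A/π) = 69.46 mm.

69.5 mm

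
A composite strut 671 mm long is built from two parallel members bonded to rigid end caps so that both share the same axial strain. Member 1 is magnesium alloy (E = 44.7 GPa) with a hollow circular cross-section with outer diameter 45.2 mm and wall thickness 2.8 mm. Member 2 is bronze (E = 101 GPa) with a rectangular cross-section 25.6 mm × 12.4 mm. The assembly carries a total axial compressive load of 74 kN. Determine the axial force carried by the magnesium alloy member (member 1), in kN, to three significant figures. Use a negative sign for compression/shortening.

A_1 = 373 mm².
A_2 = 317.4 mm².
Equal strain + equilibrium ⇒ each member carries load in proportion to AE: A₁E₁ = 16670000 N, A₂E₂ = 32060000 N, ΣAE = 48730000 N.
F₁ = P·A₁E₁/ΣAE = -74000·16670000/48730000 = -25320 N.

-25.3 kN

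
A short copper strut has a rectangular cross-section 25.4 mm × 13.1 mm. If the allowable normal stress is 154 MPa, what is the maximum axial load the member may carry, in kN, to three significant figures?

51.2 kN

A = 332.7 mm².
P_max = σ_allow · A = 154 · 332.7 = 51240 N = 51.24 kN.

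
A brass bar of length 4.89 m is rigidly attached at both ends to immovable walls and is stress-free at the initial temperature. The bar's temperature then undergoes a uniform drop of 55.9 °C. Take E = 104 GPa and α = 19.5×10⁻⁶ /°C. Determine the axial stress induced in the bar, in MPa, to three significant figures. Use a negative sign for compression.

113 MPa

Free thermal expansion αLΔT = 19.5e-6 · 4890 · -55.9 = -5.33 mm.
The walls impose strain ε = −(-5.33)/4890 = 1.0900e-03; σ = Eε = 104000 · 1.0900e-03 = 113.4 MPa.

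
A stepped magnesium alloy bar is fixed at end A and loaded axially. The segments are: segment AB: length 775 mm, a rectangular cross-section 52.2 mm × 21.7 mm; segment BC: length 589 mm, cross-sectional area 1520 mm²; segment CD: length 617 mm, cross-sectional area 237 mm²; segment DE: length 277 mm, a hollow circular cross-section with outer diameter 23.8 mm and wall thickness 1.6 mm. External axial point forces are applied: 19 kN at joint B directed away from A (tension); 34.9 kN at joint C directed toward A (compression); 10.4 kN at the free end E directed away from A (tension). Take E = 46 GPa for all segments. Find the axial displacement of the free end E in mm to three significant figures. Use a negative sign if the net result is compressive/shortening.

0.862 mm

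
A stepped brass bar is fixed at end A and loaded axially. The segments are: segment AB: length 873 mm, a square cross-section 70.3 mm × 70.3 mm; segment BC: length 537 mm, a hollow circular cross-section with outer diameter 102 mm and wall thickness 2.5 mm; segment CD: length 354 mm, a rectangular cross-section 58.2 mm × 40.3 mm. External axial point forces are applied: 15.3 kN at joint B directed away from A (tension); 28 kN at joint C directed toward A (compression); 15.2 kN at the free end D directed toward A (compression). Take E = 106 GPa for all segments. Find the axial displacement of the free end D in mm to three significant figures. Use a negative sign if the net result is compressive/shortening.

-0.348 mm

Internal axial forces (sectioning from the free end, tension +): N_CD = -15.2 kN, N_BC = -43.2 kN, N_AB = -27.9 kN.
A_AB = 4942 mm².
A_BC = 781.5 mm².
A_CD = 2345 mm².
δ_AB = -27900·873/(4942·106000) = -0.04649 mm
δ_BC = -43200·537/(781.5·106000) = -0.2801 mm
δ_CD = -15200·354/(2345·106000) = -0.02164 mm
δ = Σδ_i = -0.3482 mm.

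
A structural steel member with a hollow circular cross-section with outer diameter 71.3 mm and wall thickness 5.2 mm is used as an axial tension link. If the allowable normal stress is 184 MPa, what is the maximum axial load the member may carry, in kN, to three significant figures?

199 kN

A = 1080 mm².
P_max = σ_allow · A = 184 · 1080 = 198700 N = 198.7 kN.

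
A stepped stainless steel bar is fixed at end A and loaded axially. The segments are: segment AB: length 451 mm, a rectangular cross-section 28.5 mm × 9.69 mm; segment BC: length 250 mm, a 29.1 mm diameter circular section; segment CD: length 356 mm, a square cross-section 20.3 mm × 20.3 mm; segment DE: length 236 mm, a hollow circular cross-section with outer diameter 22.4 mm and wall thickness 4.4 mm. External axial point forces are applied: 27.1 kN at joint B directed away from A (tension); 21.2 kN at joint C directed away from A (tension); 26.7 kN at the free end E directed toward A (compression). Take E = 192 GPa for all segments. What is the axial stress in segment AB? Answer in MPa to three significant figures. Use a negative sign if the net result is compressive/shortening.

78.2 MPa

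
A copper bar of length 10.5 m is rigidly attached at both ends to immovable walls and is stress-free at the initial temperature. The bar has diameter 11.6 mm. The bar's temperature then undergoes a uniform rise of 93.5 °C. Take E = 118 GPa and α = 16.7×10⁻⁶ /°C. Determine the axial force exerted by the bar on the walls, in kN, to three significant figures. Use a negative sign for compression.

Free thermal expansion αLΔT = 16.7e-6 · 10500 · 93.5 = 16.4 mm.
The walls impose strain ε = −(16.4)/10500 = -1.5615e-03; σ = Eε = 118000 · -1.5615e-03 = -184.3 MPa.
Wall reaction R = σ·A = -184.3·105.7 = -19470 N = -19.47 kN.

-19.5 kN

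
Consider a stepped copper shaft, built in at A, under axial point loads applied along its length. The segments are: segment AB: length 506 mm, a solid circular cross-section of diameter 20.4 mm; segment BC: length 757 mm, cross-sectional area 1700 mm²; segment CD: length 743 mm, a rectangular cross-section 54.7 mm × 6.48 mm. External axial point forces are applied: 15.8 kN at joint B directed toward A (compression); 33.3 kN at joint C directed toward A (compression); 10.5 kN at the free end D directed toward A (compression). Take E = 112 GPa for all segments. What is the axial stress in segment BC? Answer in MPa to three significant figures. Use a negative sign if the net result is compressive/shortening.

-25.8 MPa

Internal axial forces (sectioning from the free end, tension +): N_CD = -10.5 kN, N_BC = -43.8 kN, N_AB = -59.6 kN.
σ_BC = N_BC/A_BC = -43800/1700 = -25.76 MPa.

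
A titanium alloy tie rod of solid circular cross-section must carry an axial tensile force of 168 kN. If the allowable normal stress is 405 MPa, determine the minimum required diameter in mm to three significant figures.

23.0 mm

Required area A ≥ P/σ_allow = 168000/405 = 414.8 mm².
For a solid circular section, d ≥ √(4A/π) = 22.98 mm.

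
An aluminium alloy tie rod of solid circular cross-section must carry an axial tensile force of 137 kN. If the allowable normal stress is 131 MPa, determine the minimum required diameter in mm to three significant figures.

36.5 mm

Required area A ≥ P/σ_allow = 137000/131 = 1046 mm².
For a solid circular section, d ≥ √(4A/π) = 36.49 mm.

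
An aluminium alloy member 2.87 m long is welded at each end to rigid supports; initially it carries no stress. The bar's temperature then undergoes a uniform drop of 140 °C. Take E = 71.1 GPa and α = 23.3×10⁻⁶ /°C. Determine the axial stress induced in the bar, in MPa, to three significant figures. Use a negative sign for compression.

232 MPa

Free thermal expansion αLΔT = 23.3e-6 · 2870 · -140 = -9.362 mm.
The walls impose strain ε = −(-9.362)/2870 = 3.2620e-03; σ = Eε = 71100 · 3.2620e-03 = 231.9 MPa.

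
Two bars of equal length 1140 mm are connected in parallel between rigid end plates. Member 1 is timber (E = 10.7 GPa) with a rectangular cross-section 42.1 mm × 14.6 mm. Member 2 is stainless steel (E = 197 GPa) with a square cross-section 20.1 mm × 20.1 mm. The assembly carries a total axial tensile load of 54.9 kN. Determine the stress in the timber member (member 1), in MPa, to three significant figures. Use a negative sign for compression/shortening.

6.82 MPa

A_1 = 614.7 mm².
A_2 = 404 mm².
Equal strain + equilibrium ⇒ each member carries load in proportion to AE: A₁E₁ = 6577000 N, A₂E₂ = 79590000 N, ΣAE = 86170000 N.
σ₁ = P·E₁/ΣAE = 54900·10700/86170000 = 6.817 MPa.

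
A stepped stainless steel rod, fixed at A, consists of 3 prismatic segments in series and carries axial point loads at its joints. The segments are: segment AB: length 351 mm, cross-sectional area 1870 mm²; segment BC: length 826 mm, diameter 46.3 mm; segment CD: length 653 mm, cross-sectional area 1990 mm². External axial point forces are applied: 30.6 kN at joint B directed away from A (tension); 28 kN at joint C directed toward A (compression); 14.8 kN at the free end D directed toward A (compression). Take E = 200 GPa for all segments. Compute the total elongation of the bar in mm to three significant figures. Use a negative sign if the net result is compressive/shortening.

-0.141 mm

Internal axial forces (sectioning from the free end, tension +): N_CD = -14.8 kN, N_BC = -42.8 kN, N_AB = -12.2 kN.
A_BC = 1684 mm².
δ_AB = -12200·351/(1870·200000) = -0.01145 mm
δ_BC = -42800·826/(1684·200000) = -0.105 mm
δ_CD = -14800·653/(1990·200000) = -0.02428 mm
δ = Σδ_i = -0.1407 mm.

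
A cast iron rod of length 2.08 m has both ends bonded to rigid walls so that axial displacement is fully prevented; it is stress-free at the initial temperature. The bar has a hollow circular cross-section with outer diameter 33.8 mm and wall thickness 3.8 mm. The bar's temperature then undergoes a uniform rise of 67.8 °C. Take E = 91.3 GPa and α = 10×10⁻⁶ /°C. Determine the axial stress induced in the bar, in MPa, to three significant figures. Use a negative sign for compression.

Free thermal expansion αLΔT = 10e-6 · 2080 · 67.8 = 1.41 mm.
The walls impose strain ε = −(1.41)/2080 = -6.7800e-04; σ = Eε = 91300 · -6.7800e-04 = -61.9 MPa.

-61.9 MPa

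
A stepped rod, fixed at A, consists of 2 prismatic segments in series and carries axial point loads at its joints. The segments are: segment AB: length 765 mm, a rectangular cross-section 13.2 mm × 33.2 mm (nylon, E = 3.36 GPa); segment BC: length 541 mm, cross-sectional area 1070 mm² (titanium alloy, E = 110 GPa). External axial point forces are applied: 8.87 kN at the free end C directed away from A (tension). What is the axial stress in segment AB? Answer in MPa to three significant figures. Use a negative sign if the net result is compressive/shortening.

Internal axial forces (sectioning from the free end, tension +): N_BC = 8.87 kN, N_AB = 8.87 kN.
A_AB = 438.2 mm².
σ_AB = N_AB/A_AB = 8870/438.2 = 20.24 MPa.

20.2 MPa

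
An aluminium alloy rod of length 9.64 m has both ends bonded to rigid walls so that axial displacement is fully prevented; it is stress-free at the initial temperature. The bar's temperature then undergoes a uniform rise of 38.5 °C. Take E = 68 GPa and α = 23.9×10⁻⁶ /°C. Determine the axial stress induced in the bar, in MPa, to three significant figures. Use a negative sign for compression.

-62.6 MPa

Free thermal expansion αLΔT = 23.9e-6 · 9640 · 38.5 = 8.87 mm.
The walls impose strain ε = −(8.87)/9640 = -9.2015e-04; σ = Eε = 68000 · -9.2015e-04 = -62.57 MPa.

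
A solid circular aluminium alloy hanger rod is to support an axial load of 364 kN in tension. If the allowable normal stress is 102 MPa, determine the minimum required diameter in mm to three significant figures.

Required area A ≥ P/σ_allow = 364000/102 = 3569 mm².
For a solid circular section, d ≥ √(4A/π) = 67.41 mm.

67.4 mm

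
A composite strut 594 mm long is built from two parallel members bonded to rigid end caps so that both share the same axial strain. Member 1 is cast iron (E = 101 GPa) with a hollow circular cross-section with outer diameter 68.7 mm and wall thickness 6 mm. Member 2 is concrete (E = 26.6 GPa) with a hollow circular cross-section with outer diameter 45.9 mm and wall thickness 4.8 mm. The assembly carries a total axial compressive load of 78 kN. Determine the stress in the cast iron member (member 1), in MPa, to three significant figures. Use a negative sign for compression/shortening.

A_1 = 1182 mm².
A_2 = 619.8 mm².
Equal strain + equilibrium ⇒ each member carries load in proportion to AE: A₁E₁ = 119400000 N, A₂E₂ = 16490000 N, ΣAE = 135900000 N.
σ₁ = P·E₁/ΣAE = -78000·101000/135900000 = -57.99 MPa.

-58.0 MPa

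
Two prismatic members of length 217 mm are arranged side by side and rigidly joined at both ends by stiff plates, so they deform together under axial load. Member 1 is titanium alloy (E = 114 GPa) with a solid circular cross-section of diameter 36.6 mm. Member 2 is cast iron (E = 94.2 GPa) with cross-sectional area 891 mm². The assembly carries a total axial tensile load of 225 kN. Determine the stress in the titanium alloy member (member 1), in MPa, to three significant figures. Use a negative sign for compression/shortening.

126 MPa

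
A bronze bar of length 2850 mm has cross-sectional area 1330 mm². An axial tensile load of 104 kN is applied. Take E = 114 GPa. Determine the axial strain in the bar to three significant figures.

σ = N/A = 78.2 MPa; ε = σ/E = 78.2/114000 = 6.859e-04.

6.86e-04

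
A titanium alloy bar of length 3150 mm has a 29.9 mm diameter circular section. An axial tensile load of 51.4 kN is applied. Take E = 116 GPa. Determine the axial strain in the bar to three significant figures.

6.31e-04

A = 702.2 mm².
σ = N/A = 73.2 MPa; ε = σ/E = 73.2/116000 = 6.311e-04.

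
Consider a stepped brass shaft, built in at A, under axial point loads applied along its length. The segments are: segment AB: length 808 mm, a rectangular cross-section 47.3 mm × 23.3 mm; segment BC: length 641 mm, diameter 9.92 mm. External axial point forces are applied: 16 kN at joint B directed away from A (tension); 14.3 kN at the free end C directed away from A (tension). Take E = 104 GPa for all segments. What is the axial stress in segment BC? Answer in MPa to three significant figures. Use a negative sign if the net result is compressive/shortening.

Internal axial forces (sectioning from the free end, tension +): N_BC = 14.3 kN, N_AB = 30.3 kN.
A_BC = 77.29 mm².
σ_BC = N_BC/A_BC = 14300/77.29 = 185 MPa.

185 MPa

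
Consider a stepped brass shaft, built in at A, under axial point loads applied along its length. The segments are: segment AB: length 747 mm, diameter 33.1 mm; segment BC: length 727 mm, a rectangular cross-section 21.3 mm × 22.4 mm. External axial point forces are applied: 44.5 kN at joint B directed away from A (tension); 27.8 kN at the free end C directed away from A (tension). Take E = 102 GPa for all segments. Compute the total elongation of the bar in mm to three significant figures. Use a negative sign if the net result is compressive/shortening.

1.03 mm

Internal axial forces (sectioning from the free end, tension +): N_BC = 27.8 kN, N_AB = 72.3 kN.
A_AB = 860.5 mm².
A_BC = 477.1 mm².
δ_AB = 72300·747/(860.5·102000) = 0.6153 mm
δ_BC = 27800·727/(477.1·102000) = 0.4153 mm
δ = Σδ_i = 1.031 mm.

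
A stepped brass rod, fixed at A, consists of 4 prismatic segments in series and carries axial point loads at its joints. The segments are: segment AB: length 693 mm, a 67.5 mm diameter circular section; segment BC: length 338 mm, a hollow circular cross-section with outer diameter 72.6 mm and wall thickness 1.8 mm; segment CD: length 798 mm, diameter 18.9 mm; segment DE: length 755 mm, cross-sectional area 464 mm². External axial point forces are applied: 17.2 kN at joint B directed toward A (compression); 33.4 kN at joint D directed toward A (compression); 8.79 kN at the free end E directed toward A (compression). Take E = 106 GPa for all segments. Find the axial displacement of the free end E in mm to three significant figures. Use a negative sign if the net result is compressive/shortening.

Internal axial forces (sectioning from the free end, tension +): N_DE = -8.79 kN, N_CD = -42.19 kN, N_BC = -42.19 kN, N_AB = -59.39 kN.
A_AB = 3578 mm².
A_BC = 400.4 mm².
A_CD = 280.6 mm².
δ_AB = -59390·693/(3578·106000) = -0.1085 mm
δ_BC = -42190·338/(400.4·106000) = -0.336 mm
δ_CD = -42190·798/(280.6·106000) = -1.132 mm
δ_DE = -8790·755/(464·106000) = -0.1349 mm
δ = Σδ_i = -1.712 mm.

-1.71 mm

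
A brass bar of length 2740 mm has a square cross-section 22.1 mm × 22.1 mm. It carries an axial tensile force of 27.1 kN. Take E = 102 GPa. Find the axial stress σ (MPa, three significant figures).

55.5 MPa

A = 488.4 mm².
σ = N/A = 27100/488.4 = 55.49 MPa.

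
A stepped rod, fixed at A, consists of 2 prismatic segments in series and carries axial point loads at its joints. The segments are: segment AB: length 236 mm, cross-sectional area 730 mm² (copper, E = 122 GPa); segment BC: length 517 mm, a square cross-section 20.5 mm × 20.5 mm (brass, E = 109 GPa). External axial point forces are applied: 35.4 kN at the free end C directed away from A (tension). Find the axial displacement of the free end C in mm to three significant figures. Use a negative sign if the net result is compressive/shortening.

0.493 mm

Internal axial forces (sectioning from the free end, tension +): N_BC = 35.4 kN, N_AB = 35.4 kN.
A_BC = 420.2 mm².
δ_AB = 35400·236/(730·122000) = 0.09381 mm
δ_BC = 35400·517/(420.2·109000) = 0.3995 mm
δ = Σδ_i = 0.4933 mm.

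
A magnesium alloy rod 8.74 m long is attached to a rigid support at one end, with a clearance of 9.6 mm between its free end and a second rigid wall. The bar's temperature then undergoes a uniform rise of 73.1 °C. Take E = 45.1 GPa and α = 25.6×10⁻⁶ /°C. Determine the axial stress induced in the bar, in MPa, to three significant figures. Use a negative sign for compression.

-34.9 MPa

Free thermal expansion αLΔT = 25.6e-6 · 8740 · 73.1 = 16.36 mm.
The walls engage after the gap closes; constrained expansion = 16.36 − 9.6 = 6.756 mm.
The walls impose strain ε = −(6.756)/8740 = -7.7296e-04; σ = Eε = 45100 · -7.7296e-04 = -34.86 MPa.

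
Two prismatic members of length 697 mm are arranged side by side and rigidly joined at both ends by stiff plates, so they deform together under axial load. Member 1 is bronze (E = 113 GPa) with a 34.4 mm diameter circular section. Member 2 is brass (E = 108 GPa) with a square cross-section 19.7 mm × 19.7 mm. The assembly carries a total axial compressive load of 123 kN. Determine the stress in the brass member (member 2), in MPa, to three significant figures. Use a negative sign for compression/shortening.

-90.4 MPa

A_1 = 929.4 mm².
A_2 = 388.1 mm².
Equal strain + equilibrium ⇒ each member carries load in proportion to AE: A₁E₁ = 105000000 N, A₂E₂ = 41910000 N, ΣAE = 146900000 N.
σ₂ = P·E₂/ΣAE = -123000·108000/146900000 = -90.41 MPa.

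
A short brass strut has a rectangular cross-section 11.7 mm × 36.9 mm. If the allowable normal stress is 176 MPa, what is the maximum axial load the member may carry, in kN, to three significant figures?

76.0 kN

A = 431.7 mm².
P_max = σ_allow · A = 176 · 431.7 = 75980 N = 75.98 kN.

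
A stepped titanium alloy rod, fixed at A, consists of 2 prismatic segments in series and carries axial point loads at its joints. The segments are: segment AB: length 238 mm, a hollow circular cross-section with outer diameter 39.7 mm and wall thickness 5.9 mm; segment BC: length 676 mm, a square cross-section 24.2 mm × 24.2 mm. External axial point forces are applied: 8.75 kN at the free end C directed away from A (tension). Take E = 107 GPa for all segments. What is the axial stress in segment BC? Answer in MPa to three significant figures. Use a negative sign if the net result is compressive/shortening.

14.9 MPa

Internal axial forces (sectioning from the free end, tension +): N_BC = 8.75 kN, N_AB = 8.75 kN.
A_BC = 585.6 mm².
σ_BC = N_BC/A_BC = 8750/585.6 = 14.94 MPa.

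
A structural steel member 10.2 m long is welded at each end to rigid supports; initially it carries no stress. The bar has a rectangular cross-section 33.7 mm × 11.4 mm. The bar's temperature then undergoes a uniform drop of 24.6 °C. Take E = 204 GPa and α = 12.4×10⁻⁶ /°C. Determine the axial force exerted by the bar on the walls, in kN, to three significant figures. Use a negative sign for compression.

23.9 kN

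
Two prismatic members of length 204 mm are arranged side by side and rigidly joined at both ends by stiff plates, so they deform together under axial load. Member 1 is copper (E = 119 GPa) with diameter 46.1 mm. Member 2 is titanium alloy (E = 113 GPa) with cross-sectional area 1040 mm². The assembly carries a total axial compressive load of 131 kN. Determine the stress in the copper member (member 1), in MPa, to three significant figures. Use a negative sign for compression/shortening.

A_1 = 1669 mm².
Equal strain + equilibrium ⇒ each member carries load in proportion to AE: A₁E₁ = 198600000 N, A₂E₂ = 117500000 N, ΣAE = 316100000 N.
σ₁ = P·E₁/ΣAE = -131000·119000/316100000 = -49.31 MPa.

-49.3 MPa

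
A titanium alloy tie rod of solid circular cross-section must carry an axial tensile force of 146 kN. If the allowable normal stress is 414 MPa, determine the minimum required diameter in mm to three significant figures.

Required area A ≥ P/σ_allow = 146000/414 = 352.7 mm².
For a solid circular section, d ≥ √(4A/π) = 21.19 mm.

21.2 mm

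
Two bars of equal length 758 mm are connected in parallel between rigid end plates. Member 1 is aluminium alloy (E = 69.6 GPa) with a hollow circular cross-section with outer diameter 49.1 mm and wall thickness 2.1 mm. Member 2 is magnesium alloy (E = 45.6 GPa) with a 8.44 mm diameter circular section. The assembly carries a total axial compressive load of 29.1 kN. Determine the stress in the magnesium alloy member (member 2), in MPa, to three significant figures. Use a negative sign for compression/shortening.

A_1 = 310.1 mm².
A_2 = 55.95 mm².
Equal strain + equilibrium ⇒ each member carries load in proportion to AE: A₁E₁ = 21580000 N, A₂E₂ = 2551000 N, ΣAE = 24130000 N.
σ₂ = P·E₂/ΣAE = -29100·45600/24130000 = -54.99 MPa.

-55.0 MPa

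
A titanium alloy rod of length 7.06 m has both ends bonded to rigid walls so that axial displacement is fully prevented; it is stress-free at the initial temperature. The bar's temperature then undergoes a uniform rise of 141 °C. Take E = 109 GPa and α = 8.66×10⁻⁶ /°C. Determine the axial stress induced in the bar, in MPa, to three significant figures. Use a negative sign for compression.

Free thermal expansion αLΔT = 8.66e-6 · 7060 · 141 = 8.621 mm.
The walls impose strain ε = −(8.621)/7060 = -1.2211e-03; σ = Eε = 109000 · -1.2211e-03 = -133.1 MPa.

-133 MPa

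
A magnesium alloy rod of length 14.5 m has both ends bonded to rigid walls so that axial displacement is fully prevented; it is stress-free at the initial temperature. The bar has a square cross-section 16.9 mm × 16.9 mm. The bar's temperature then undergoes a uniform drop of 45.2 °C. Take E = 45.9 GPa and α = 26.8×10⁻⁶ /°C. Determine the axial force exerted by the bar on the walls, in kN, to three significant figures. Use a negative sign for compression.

Free thermal expansion αLΔT = 26.8e-6 · 14500 · -45.2 = -17.56 mm.
The walls impose strain ε = −(-17.56)/14500 = 1.2114e-03; σ = Eε = 45900 · 1.2114e-03 = 55.6 MPa.
Wall reaction R = σ·A = 55.6·285.6 = 15880 N = 15.88 kN.

15.9 kN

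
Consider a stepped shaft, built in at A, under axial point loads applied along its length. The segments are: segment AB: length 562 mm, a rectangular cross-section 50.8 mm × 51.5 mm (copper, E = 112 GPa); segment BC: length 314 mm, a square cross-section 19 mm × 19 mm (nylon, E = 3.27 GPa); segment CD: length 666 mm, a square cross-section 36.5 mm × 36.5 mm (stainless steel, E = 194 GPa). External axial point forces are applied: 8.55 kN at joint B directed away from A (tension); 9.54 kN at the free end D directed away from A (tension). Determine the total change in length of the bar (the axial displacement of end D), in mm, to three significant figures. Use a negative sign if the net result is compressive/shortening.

2.60 mm

Internal axial forces (sectioning from the free end, tension +): N_CD = 9.54 kN, N_BC = 9.54 kN, N_AB = 18.09 kN.
A_AB = 2616 mm².
A_BC = 361 mm².
A_CD = 1332 mm².
δ_AB = 18090·562/(2616·112000) = 0.0347 mm
δ_BC = 9540·314/(361·3270) = 2.538 mm
δ_CD = 9540·666/(1332·194000) = 0.02458 mm
δ = Σδ_i = 2.597 mm.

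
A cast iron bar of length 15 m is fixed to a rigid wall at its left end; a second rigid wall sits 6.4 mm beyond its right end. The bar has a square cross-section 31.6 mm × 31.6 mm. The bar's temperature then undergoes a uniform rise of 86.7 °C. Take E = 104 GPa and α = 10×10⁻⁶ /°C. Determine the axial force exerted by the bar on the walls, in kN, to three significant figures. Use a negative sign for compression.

-45.7 kN

Free thermal expansion αLΔT = 10e-6 · 15000 · 86.7 = 13 mm.
The walls engage after the gap closes; constrained expansion = 13 − 6.4 = 6.605 mm.
The walls impose strain ε = −(6.605)/15000 = -4.4033e-04; σ = Eε = 104000 · -4.4033e-04 = -45.79 MPa.
Wall reaction R = σ·A = -45.79·998.6 = -45730 N = -45.73 kN.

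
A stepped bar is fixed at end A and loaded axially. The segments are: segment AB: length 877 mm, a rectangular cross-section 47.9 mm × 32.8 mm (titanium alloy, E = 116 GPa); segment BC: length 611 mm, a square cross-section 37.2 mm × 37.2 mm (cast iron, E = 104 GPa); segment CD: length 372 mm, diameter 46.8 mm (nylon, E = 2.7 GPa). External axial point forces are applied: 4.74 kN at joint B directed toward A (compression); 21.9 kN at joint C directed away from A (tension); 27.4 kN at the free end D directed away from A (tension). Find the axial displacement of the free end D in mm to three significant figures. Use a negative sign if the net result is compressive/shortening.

Internal axial forces (sectioning from the free end, tension +): N_CD = 27.4 kN, N_BC = 49.3 kN, N_AB = 44.56 kN.
A_AB = 1571 mm².
A_BC = 1384 mm².
A_CD = 1720 mm².
δ_AB = 44560·877/(1571·116000) = 0.2144 mm
δ_BC = 49300·611/(1384·104000) = 0.2093 mm
δ_CD = 27400·372/(1720·2700) = 2.195 mm
δ = Σδ_i = 2.618 mm.

2.62 mm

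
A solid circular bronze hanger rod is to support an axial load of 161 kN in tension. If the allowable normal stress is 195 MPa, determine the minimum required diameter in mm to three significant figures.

Required area A ≥ P/σ_allow = 161000/195 = 825.6 mm².
For a solid circular section, d ≥ √(4A/π) = 32.42 mm.

32.4 mm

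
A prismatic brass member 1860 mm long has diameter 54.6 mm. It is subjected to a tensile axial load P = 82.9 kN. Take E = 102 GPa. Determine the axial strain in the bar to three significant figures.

3.47e-04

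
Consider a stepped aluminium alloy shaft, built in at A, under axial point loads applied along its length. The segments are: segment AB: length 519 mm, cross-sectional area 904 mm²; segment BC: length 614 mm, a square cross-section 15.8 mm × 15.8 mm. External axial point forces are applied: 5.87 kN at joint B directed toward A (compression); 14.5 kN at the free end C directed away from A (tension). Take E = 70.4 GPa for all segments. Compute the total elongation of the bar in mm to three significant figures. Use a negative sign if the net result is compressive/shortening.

0.577 mm

Internal axial forces (sectioning from the free end, tension +): N_BC = 14.5 kN, N_AB = 8.63 kN.
A_BC = 249.6 mm².
δ_AB = 8630·519/(904·70400) = 0.07038 mm
δ_BC = 14500·614/(249.6·70400) = 0.5066 mm
δ = Σδ_i = 0.577 mm.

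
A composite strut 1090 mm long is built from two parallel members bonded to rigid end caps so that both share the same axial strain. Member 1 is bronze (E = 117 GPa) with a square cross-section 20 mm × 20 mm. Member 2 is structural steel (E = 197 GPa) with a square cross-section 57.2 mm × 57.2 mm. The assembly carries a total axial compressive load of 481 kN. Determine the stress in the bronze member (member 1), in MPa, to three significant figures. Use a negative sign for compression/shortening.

A_1 = 400 mm².
A_2 = 3272 mm².
Equal strain + equilibrium ⇒ each member carries load in proportion to AE: A₁E₁ = 46800000 N, A₂E₂ = 644600000 N, ΣAE = 691400000 N.
σ₁ = P·E₁/ΣAE = -481000·117000/691400000 = -81.4 MPa.

-81.4 MPa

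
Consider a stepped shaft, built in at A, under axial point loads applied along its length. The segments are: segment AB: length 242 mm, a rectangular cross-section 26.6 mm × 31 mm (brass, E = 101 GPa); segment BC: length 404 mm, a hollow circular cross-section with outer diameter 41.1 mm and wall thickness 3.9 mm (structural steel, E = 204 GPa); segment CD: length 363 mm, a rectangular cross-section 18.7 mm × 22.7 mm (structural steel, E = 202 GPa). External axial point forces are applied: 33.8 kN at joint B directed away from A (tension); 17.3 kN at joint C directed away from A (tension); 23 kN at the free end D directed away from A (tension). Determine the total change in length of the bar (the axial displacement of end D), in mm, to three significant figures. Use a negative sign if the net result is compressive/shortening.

Internal axial forces (sectioning from the free end, tension +): N_CD = 23 kN, N_BC = 40.3 kN, N_AB = 74.1 kN.
A_AB = 824.6 mm².
A_BC = 455.8 mm².
A_CD = 424.5 mm².
δ_AB = 74100·242/(824.6·101000) = 0.2153 mm
δ_BC = 40300·404/(455.8·204000) = 0.1751 mm
δ_CD = 23000·363/(424.5·202000) = 0.09737 mm
δ = Σδ_i = 0.4878 mm.

0.488 mm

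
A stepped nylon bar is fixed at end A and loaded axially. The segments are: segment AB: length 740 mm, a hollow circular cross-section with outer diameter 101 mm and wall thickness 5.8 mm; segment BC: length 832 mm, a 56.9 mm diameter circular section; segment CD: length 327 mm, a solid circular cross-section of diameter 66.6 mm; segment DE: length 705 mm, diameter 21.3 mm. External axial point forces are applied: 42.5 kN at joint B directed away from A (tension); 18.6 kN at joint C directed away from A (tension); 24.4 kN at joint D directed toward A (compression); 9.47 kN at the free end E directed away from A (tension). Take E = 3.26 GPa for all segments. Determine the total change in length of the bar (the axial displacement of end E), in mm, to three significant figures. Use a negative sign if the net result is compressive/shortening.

Internal axial forces (sectioning from the free end, tension +): N_DE = 9.47 kN, N_CD = -14.93 kN, N_BC = 3.67 kN, N_AB = 46.17 kN.
A_AB = 1735 mm².
A_BC = 2543 mm².
A_CD = 3484 mm².
A_DE = 356.3 mm².
δ_AB = 46170·740/(1735·3260) = 6.042 mm
δ_BC = 3670·832/(2543·3260) = 0.3683 mm
δ_CD = -14930·327/(3484·3260) = -0.4299 mm
δ_DE = 9470·705/(356.3·3260) = 5.747 mm
δ = Σδ_i = 11.73 mm.

11.7 mm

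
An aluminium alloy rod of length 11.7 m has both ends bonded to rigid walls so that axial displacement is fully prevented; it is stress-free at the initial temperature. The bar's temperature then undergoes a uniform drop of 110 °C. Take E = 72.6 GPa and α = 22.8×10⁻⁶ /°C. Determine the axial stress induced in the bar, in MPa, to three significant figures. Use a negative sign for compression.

Free thermal expansion αLΔT = 22.8e-6 · 11700 · -110 = -29.34 mm.
The walls impose strain ε = −(-29.34)/11700 = 2.5080e-03; σ = Eε = 72600 · 2.5080e-03 = 182.1 MPa.

182 MPa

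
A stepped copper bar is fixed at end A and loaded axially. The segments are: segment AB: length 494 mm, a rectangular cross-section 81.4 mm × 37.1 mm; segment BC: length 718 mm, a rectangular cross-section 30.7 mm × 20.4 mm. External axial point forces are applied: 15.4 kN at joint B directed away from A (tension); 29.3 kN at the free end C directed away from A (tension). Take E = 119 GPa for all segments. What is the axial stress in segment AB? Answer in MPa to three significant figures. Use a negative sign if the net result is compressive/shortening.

Internal axial forces (sectioning from the free end, tension +): N_BC = 29.3 kN, N_AB = 44.7 kN.
A_AB = 3020 mm².
σ_AB = N_AB/A_AB = 44700/3020 = 14.8 MPa.

14.8 MPa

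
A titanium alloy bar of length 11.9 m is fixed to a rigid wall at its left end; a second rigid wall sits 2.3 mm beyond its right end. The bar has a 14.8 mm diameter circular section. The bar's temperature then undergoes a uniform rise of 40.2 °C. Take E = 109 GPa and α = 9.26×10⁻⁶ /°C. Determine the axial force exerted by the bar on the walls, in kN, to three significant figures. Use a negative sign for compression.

-3.36 kN

Free thermal expansion αLΔT = 9.26e-6 · 11900 · 40.2 = 4.43 mm.
The walls engage after the gap closes; constrained expansion = 4.43 − 2.3 = 2.13 mm.
The walls impose strain ε = −(2.13)/11900 = -1.7897e-04; σ = Eε = 109000 · -1.7897e-04 = -19.51 MPa.
Wall reaction R = σ·A = -19.51·172 = -3356 N = -3.356 kN.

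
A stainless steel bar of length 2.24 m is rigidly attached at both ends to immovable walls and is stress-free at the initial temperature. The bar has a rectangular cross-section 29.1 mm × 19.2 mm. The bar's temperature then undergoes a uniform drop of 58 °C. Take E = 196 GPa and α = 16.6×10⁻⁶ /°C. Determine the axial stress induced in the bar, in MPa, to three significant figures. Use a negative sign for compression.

189 MPa

Free thermal expansion αLΔT = 16.6e-6 · 2240 · -58 = -2.157 mm.
The walls impose strain ε = −(-2.157)/2240 = 9.6280e-04; σ = Eε = 196000 · 9.6280e-04 = 188.7 MPa.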